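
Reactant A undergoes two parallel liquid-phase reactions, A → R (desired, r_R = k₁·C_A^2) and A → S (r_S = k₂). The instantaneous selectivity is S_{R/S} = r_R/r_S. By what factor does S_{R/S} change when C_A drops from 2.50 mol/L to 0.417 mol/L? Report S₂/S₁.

S_{R/S} = (k₁/k₂)·C_A^2, so S₂/S₁ = (C_{A,2}/C_{A,1})^2.
= (0.417/2.50)^2 = (0.1668)^2 = 0.0278.

0.0278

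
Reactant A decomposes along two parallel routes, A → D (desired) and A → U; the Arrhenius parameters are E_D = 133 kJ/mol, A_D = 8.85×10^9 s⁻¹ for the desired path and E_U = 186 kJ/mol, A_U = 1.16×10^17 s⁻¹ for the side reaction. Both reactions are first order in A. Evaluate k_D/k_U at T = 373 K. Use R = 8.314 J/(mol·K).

k_D/k_U = (A_D/A_U)·exp[−(E_D−E_U)/(RT)] = (A_D/A_U)·exp[(E_U−E_D)/(RT)].
(E_U−E_D)/(RT) = (186−133)×10³/(8.314×373) = 53000/3101 = 17.09.
k_D/k_U = (8.85×10^9/1.16×10^17)·exp(17.09) = 7.629×10^-8 × 2.645×10^7 = 2.02.
Since E_D < E_U, lowering the temperature improves selectivity toward D.

2.02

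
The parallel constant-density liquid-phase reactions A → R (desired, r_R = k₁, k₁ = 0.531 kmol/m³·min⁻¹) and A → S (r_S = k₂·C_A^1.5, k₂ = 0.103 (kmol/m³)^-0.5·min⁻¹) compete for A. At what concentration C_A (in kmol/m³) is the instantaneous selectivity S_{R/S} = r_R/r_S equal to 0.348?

S_{R/S} = (k₁/k₂)·C_A^-1.5 ⇒ C_A = (S·k₂/k₁)^(1/(-1.5)).
= (0.348×0.103/0.531)^(-0.6667) = (0.06750)^(-0.6667) = 6.03 kmol/m³.

6.03 kmol/m³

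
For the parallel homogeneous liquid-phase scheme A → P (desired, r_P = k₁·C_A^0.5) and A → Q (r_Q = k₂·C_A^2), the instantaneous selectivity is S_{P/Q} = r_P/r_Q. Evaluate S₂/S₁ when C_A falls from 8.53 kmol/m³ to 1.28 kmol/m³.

S_{P/Q} = (k₁/k₂)·C_A^-1.5, so S₂/S₁ = (C_{A,2}/C_{A,1})^-1.5.
= (1.28/8.53)^(-1.5) = (0.1501)^(-1.5) = 17.2.
Selectivity toward P rises as C_A falls — low-concentration operation is favoured.

17.2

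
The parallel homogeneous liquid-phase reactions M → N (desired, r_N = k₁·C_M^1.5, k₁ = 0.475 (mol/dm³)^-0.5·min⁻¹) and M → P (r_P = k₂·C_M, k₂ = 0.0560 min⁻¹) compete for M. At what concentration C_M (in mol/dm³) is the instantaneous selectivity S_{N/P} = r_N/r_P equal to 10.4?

1.50 mol/dm³

S_{N/P} = (k₁/k₂)·C_M^0.5 ⇒ C_M = (S·k₂/k₁)^(2).
= (10.4×0.0560/0.475)^(2) = (1.226)^(2) = 1.50 mol/dm³.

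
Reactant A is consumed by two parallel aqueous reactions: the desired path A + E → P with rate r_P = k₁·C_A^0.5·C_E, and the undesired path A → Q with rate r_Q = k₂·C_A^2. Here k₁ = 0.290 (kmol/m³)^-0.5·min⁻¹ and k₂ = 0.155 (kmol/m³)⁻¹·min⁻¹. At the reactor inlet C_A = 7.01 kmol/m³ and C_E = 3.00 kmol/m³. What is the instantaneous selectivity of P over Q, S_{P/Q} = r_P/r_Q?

S_{P/Q} = r_P/r_Q = (k₁·C_A^0.5·C_E)/(k₂·C_A^2) = (k₁/k₂)·C_A^-1.5·C_E.
= (0.290×7.010^0.5×3.000) / (0.155×7.010^2) = 2.303/7.617 = 0.302.
The undesired path is higher order in A, so low C_A (CSTR or dilute feed) favours P.

0.302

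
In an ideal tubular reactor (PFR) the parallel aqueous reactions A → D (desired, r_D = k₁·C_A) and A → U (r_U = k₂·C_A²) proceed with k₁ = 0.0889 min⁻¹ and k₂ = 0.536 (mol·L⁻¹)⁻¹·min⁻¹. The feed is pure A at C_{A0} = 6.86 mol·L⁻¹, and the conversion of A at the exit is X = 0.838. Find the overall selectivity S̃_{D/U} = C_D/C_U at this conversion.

0.0517

C_A = C_{A0}(1−X) = 1.111 mol·L⁻¹.
Along a PFR/batch, dC_D/dC_A = −r_D/(r_D+r_U) = −k₁/(k₁+k₂·C_A).
Integrating from C_{A0} to C_A: C_D = (0.0889/0.536)·ln[(0.0889+0.536·6.86)/(0.0889+0.536·1.11)] = 0.1659·ln(3.766/0.6846) = 0.2828 mol·L⁻¹.
C_U = (C_{A0}−C_A)−C_D = 5.466 mol·L⁻¹; S̃_{D/U} = 0.2828/5.466 = 0.0517.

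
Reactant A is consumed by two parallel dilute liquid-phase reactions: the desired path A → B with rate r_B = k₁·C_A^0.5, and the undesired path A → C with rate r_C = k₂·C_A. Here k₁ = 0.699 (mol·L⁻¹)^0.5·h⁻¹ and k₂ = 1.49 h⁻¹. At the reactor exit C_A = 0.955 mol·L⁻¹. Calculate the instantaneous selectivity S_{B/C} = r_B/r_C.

0.480

S_{B/C} = r_B/r_C = (k₁·C_A^0.5)/(k₂·C_A) = (k₁/k₂)·C_A^-0.5.
= (0.699×0.9550^0.5) / (1.49×0.9550) = 0.6831/1.423 = 0.480.
The undesired path is higher order in A, so low C_A (CSTR or dilute feed) favours B.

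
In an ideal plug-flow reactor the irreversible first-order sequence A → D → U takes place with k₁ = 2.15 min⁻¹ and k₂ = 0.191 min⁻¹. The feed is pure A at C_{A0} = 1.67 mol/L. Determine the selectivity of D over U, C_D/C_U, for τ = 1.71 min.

3.62

The intermediate concentration in a first-order A→B→C sequence is C_D = k₁C_{A0}(e^(−k₁τ) − e^(−k₂τ))/(k₂−k₁).
e^(−k₁τ) = e^(−2.15×1.71) = e^(−3.676) = 0.02531; e^(−k₂τ) = e^(−0.3266) = 0.7214.
C_D = 2.15×1.67/(0.191−2.15) × (0.02531−0.7214) = (-1.833)×(-0.6961) = 1.276 mol/L.
C_A = C_{A0}e^(−k₁τ) = 0.04227 mol/L, so C_U = C_{A0}−C_A−C_D = 0.3520 mol/L; C_D/C_U = 3.62.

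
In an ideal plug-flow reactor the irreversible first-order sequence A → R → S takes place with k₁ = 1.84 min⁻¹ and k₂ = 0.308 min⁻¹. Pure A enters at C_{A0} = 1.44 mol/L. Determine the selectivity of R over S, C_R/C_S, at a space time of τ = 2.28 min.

The intermediate concentration in a first-order A→B→C sequence is C_R = k₁C_{A0}(e^(−k₁τ) − e^(−k₂τ))/(k₂−k₁).
e^(−k₁τ) = e^(−1.84×2.28) = e^(−4.195) = 0.01507; e^(−k₂τ) = e^(−0.7022) = 0.4955.
C_R = 1.84×1.44/(0.308−1.84) × (0.01507−0.4955) = (-1.730)×(-0.4804) = 0.8309 mol/L.
C_A = C_{A0}e^(−k₁τ) = 0.02170 mol/L, so C_S = C_{A0}−C_A−C_R = 0.5874 mol/L; C_R/C_S = 1.41.

1.41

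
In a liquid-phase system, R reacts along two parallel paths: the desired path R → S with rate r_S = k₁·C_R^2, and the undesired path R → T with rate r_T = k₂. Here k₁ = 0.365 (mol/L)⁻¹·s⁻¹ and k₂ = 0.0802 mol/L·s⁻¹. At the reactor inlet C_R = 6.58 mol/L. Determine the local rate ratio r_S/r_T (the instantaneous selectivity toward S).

S_{S/T} = r_S/r_T = (k₁·C_R^2)/(k₂) = (k₁/k₂)·C_R^2.
= (0.365×6.580^2) / (0.0802) = 15.80/0.08020 = 197.
Since the desired path is higher order in R, keeping C_R high (PFR or concentrated feed) favours S.

197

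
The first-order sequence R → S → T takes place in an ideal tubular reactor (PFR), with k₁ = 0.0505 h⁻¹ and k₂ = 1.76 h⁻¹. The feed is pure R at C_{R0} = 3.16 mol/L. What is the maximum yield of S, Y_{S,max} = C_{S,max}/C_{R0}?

0.0258

At the optimum, C_{S,max}/C_{R0} = (k₁/k₂)^[k₂/(k₂−k₁)].
= (0.0505/1.76)^(1.76/(1.76−0.0505)) = (0.02869)^(1.030) = 0.02584.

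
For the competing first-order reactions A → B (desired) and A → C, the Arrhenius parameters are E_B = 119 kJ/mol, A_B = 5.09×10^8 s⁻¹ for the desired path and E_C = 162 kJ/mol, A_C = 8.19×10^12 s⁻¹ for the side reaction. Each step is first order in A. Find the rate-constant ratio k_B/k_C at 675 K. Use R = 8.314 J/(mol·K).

Since both paths have the same order in A, the concentration cancels and S_{B/C} = k_B/k_C = (A_B/A_C)·exp[(E_C−E_B)/(RT)].
(E_C−E_B)/(RT) = (162−119)×10³/(8.314×675) = 43000/5612 = 7.662.
k_B/k_C = (5.09×10^8/8.19×10^12)·exp(7.662) = 6.215×10^-5 × 2126 = 0.132.
Since E_B < E_C, lowering the temperature improves selectivity toward B.

0.132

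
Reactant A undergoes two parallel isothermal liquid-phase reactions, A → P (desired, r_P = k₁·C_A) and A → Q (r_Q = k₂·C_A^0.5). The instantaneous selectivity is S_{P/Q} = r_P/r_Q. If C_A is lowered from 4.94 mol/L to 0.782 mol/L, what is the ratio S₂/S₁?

0.398

S_{P/Q} = (k₁/k₂)·C_A^0.5, so S₂/S₁ = (C_{A,2}/C_{A,1})^0.5.
= (0.782/4.94)^0.5 = (0.1583)^0.5 = 0.398.
Selectivity toward P falls as C_A falls — high-concentration operation is favoured.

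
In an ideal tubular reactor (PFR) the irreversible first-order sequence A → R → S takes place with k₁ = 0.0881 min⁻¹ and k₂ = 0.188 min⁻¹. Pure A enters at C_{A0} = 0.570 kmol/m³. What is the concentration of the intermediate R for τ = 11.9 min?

0.123 kmol/m³

Solving the coupled first-order balances gives C_R(τ) = [k₁/(k₂−k₁)]·C_{A0}·(e^(−k₁τ) − e^(−k₂τ)).
e^(−k₁τ) = e^(−0.0881×11.9) = e^(−1.048) = 0.3505; e^(−k₂τ) = e^(−2.237) = 0.1068.
C_R = 0.0881×0.570/(0.188−0.0881) × (0.3505−0.1068) = 0.5027×0.2437 = 0.1225 kmol/m³.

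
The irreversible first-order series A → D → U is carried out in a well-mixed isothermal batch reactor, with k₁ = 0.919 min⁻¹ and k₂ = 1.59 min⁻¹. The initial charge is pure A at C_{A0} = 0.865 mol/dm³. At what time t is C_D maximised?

Setting dC_D/dt = 0 gives t_opt = ln(k₂/k₁)/(k₂−k₁).
= ln(1.59/0.919)/(1.59−0.919) = ln(1.730)/0.6710 = 0.5482/0.6710 = 0.817 min.

0.817 min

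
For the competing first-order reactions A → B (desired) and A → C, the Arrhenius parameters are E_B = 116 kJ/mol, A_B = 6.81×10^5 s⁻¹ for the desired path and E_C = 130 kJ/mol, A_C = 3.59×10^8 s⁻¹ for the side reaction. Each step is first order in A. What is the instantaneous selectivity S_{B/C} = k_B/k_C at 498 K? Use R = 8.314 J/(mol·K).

Since both paths have the same order in A, the concentration cancels and S_{B/C} = k_B/k_C = (A_B/A_C)·exp[(E_C−E_B)/(RT)].
(E_C−E_B)/(RT) = (130−116)×10³/(8.314×498) = 14000/4140 = 3.381.
k_B/k_C = (6.81×10^5/3.59×10^8)·exp(3.381) = 0.001897 × 29.41 = 0.0558.
Since E_B < E_C, lowering the temperature improves selectivity toward B.

0.0558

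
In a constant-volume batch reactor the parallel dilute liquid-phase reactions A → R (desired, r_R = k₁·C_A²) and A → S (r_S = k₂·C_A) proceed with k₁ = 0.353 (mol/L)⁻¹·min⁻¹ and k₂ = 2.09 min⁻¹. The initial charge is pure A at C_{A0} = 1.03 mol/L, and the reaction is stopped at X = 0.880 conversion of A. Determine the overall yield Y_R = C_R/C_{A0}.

0.0768

C_A = C_{A0}(1−X) = 0.1236 mol/L.
Along a PFR/batch, dC_S/dC_A = −r_S/(r_R+r_S) = −k₂/(k₂+k₁·C_A).
Integrating from C_{A0} to C_A: C_S = (2.09/0.353)·ln[(2.09+0.353·1.03)/(2.09+0.353·0.124)] = 5.921·ln(2.454/2.134) = 0.8273 mol/L.
Then C_R = (C_{A0}−C_A) − C_S = 0.9064 − 0.8273 = 0.07912 mol/L.
Y_R = C_R/C_{A0} = 0.07912/1.03 = 0.0768.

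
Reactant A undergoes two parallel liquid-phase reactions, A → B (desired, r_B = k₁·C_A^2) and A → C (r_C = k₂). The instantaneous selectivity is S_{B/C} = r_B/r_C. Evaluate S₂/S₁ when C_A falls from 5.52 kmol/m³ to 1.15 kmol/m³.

0.0434

S_{B/C} = (k₁/k₂)·C_A^2, so S₂/S₁ = (C_{A,2}/C_{A,1})^2.
= (1.15/5.52)^2 = (0.2083)^2 = 0.0434.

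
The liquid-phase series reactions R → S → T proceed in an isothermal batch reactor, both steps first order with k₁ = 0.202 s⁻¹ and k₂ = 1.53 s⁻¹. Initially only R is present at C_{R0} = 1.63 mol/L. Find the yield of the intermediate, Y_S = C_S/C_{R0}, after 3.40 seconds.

Solving the coupled first-order balances gives C_S(t) = [k₁/(k₂−k₁)]·C_{R0}·(e^(−k₁t) − e^(−k₂t)).
e^(−k₁t) = e^(−0.202×3.40) = e^(−0.6868) = 0.5032; e^(−k₂t) = e^(−5.202) = 0.005506.
C_S = 0.202×1.63/(1.53−0.202) × (0.5032−0.005506) = 0.2479×0.4977 = 0.1234 mol/L.
Y_S = C_S/C_{R0} = 0.1234/1.63 = 0.0757.

0.0757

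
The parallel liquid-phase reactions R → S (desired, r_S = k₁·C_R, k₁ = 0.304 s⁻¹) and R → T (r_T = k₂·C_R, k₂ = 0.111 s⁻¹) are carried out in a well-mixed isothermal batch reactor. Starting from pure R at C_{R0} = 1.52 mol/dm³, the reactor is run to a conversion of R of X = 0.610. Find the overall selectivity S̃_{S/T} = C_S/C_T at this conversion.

C_R = C_{R0}(1−X) = 0.5928 mol/dm³.
Both paths are first order in R, so the instantaneous fraction to S is constant: dC_S/d(−C_R) = k₁/(k₁+k₂) = 0.7325.
C_S = 0.7325·(C_{R0}−C_R) = 0.7325×0.9272 = 0.679 mol/dm³.
C_T = (C_{R0}−C_R)−C_S = 0.2480 mol/dm³; S̃_{S/T} = 0.6792/0.2480 = 2.74.

2.74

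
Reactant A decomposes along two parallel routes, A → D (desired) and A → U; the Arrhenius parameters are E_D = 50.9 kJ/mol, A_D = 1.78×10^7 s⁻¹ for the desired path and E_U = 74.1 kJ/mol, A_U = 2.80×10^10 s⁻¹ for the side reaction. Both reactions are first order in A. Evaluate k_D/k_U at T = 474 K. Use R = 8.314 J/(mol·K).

Since both paths have the same order in A, the concentration cancels and S_{D/U} = k_D/k_U = (A_D/A_U)·exp[(E_U−E_D)/(RT)].
(E_U−E_D)/(RT) = (74.1−50.9)×10³/(8.314×474) = 23200/3941 = 5.887.
k_D/k_U = (1.78×10^7/2.80×10^10)·exp(5.887) = 6.357×10^-4 × 360.3 = 0.229.
Since E_D < E_U, lowering the temperature improves selectivity toward D.

0.229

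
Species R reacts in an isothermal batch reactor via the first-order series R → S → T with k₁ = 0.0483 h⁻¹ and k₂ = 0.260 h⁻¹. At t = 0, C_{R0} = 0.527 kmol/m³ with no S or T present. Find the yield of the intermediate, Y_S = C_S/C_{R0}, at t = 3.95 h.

0.107

The intermediate concentration in a first-order A→B→C sequence is C_S = k₁C_{R0}(e^(−k₁t) − e^(−k₂t))/(k₂−k₁).
e^(−k₁t) = e^(−0.0483×3.95) = e^(−0.1908) = 0.8263; e^(−k₂t) = e^(−1.027) = 0.3581.
C_S = 0.0483×0.527/(0.260−0.0483) × (0.8263−0.3581) = 0.1202×0.4682 = 0.05630 kmol/m³.
Y_S = C_S/C_{R0} = 0.05630/0.527 = 0.107.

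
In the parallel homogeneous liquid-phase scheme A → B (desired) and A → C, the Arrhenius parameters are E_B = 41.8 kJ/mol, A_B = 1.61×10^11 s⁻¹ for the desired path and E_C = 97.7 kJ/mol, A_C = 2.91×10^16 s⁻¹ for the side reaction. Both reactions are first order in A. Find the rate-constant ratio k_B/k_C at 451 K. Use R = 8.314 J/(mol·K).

16.5

With equal orders, S_{B/C} = k_B/k_C = (A_B/A_C)·exp[(E_C−E_B)/(RT)].
(E_C−E_B)/(RT) = (97.7−41.8)×10³/(8.314×451) = 55900/3750 = 14.91.
k_B/k_C = (1.61×10^11/2.91×10^16)·exp(14.91) = 5.533×10^-6 × 2.982×10^6 = 16.5.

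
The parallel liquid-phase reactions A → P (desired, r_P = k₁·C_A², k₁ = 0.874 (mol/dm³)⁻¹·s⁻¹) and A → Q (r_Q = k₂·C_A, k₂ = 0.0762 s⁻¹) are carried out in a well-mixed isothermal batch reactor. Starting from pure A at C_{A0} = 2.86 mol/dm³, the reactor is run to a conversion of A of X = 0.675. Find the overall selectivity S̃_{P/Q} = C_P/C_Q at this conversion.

19.8

C_A = C_{A0}(1−X) = 0.9295 mol/dm³.
Along a PFR/batch, dC_Q/dC_A = −r_Q/(r_P+r_Q) = −k₂/(k₂+k₁·C_A).
Integrating from C_{A0} to C_A: C_Q = (0.0762/0.874)·ln[(0.0762+0.874·2.86)/(0.0762+0.874·0.929)] = 0.08719·ln(2.576/0.8886) = 0.09279 mol/dm³.
Then C_P = (C_{A0}−C_A) − C_Q = 1.930 − 0.09279 = 1.838 mol/dm³.
S̃_{P/Q} = C_P/C_Q = 1.838/0.09279 = 19.8.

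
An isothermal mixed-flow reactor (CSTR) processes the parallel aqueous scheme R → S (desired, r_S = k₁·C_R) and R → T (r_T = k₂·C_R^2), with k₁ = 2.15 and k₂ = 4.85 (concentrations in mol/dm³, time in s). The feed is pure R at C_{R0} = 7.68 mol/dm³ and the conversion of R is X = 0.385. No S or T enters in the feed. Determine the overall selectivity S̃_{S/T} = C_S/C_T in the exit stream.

0.0939

Exit C_R = C_{R0}(1−X) = 7.68×0.615 = 4.723 mol/dm³.
A CSTR operates uniformly at the exit composition, giving r_S = 10.15 and r_T = 108.2 (each k·C_R^n at C_R = 4.723).
Overall selectivity = C_S/C_T = r_Sτ/(r_Tτ) = r_S/r_T = 0.0939.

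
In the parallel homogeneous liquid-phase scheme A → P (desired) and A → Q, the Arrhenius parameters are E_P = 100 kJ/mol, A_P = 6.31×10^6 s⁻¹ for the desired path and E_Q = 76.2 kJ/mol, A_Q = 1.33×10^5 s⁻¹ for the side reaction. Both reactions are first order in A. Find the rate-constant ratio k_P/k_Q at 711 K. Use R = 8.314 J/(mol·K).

0.846

With equal orders, S_{P/Q} = k_P/k_Q = (A_P/A_Q)·exp[(E_Q−E_P)/(RT)].
(E_Q−E_P)/(RT) = (76.2−100)×10³/(8.314×711) = -23800/5911 = -4.026.
k_P/k_Q = (6.31×10^6/1.33×10^5)·exp(-4.026) = 47.44 × 0.01784 = 0.846.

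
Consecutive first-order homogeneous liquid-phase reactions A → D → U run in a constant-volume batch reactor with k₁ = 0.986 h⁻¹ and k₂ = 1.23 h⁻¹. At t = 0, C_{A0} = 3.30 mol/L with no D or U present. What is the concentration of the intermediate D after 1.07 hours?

1.07 mol/L

The intermediate concentration in a first-order A→B→C sequence is C_D = k₁C_{A0}(e^(−k₁t) − e^(−k₂t))/(k₂−k₁).
e^(−k₁t) = e^(−0.986×1.07) = e^(−1.055) = 0.3482; e^(−k₂t) = e^(−1.316) = 0.2682.
C_D = 0.986×3.30/(1.23−0.986) × (0.3482−0.2682) = 13.34×0.08001 = 1.067 mol/L.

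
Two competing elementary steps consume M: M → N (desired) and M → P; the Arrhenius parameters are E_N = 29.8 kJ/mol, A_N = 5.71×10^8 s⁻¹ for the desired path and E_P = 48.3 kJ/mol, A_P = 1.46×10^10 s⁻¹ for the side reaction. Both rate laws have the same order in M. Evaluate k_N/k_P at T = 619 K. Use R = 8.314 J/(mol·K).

k_N/k_P = (A_N/A_P)·exp[−(E_N−E_P)/(RT)] = (A_N/A_P)·exp[(E_P−E_N)/(RT)].
(E_P−E_N)/(RT) = (48.3−29.8)×10³/(8.314×619) = 18500/5146 = 3.595.
k_N/k_P = (5.71×10^8/1.46×10^10)·exp(3.595) = 0.03911 × 36.41 = 1.42.
Since E_N < E_P, lowering the temperature improves selectivity toward N.

1.42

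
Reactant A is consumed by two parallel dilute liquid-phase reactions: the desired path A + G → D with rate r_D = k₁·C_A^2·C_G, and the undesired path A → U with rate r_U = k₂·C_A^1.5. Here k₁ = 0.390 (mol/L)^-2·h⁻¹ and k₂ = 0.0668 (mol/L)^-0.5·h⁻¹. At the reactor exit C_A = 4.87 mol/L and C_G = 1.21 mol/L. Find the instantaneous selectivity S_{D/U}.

15.6

S_{D/U} = r_D/r_U = (k₁·C_A^2·C_G)/(k₂·C_A^1.5) = (k₁/k₂)·C_A^0.5·C_G.
= (0.390×4.870^2×1.210) / (0.0668×4.870^1.5) = 11.19/0.7179 = 15.6.
Since the desired path is higher order in A, keeping C_A high (PFR or concentrated feed) favours D.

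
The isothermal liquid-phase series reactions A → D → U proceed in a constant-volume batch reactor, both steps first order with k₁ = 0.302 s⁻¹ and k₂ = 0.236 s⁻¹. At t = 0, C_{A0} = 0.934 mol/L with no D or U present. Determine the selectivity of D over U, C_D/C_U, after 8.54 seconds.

0.397

Solving the coupled first-order balances gives C_D(t) = [k₁/(k₂−k₁)]·C_{A0}·(e^(−k₁t) − e^(−k₂t)).
e^(−k₁t) = e^(−0.302×8.54) = e^(−2.579) = 0.07584; e^(−k₂t) = e^(−2.015) = 0.1333.
C_D = 0.302×0.934/(0.236−0.302) × (0.07584−0.1333) = (-4.274)×(-0.05742) = 0.2454 mol/L.
C_A = C_{A0}e^(−k₁t) = 0.07084 mol/L, so C_U = C_{A0}−C_A−C_D = 0.6178 mol/L; C_D/C_U = 0.397.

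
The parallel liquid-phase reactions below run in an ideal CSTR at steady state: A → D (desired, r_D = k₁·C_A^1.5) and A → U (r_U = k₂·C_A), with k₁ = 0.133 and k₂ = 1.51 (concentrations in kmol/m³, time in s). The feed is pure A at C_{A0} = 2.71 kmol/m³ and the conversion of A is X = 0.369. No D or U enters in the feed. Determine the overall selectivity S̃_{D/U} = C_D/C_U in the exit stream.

0.115

Exit C_A = C_{A0}(1−X) = 2.71×0.631 = 1.710 kmol/m³.
Rates in a CSTR are evaluated at the outlet concentration: r_D = 0.133×1.710^1.5 = 0.2974, r_U = 1.51×1.710 = 2.582.
Overall selectivity = C_D/C_U = r_Dτ/(r_Uτ) = r_D/r_U = 0.115.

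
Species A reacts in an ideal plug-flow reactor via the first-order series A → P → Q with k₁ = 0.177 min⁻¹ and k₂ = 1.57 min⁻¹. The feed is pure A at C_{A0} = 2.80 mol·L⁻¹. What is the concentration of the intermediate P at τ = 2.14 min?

For first-order series with pure A initially, C_P(τ) = k₁C_{A0}/(k₂−k₁)·(e^(−k₁τ) − e^(−k₂τ)).
e^(−k₁τ) = e^(−0.177×2.14) = e^(−0.3788) = 0.6847; e^(−k₂τ) = e^(−3.360) = 0.03474.
C_P = 0.177×2.80/(1.57−0.177) × (0.6847−0.03474) = 0.3558×0.6500 = 0.2312 mol·L⁻¹.

0.231 mol·L⁻¹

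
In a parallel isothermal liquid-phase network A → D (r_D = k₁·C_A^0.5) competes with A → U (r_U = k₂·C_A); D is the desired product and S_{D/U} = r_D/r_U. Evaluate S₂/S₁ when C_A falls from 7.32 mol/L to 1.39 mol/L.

S_{D/U} = (k₁/k₂)·C_A^-0.5, so S₂/S₁ = (C_{A,2}/C_{A,1})^-0.5.
= (1.39/7.32)^(-0.5) = (0.1899)^(-0.5) = 2.29.
Selectivity toward D rises as C_A falls — low-concentration operation is favoured.

2.29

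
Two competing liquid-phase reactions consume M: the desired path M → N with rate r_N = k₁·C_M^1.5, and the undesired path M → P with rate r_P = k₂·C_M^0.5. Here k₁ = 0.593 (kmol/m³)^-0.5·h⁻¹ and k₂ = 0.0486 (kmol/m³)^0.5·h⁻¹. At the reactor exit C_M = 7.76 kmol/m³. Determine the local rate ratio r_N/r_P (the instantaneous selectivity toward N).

94.7

S_{N/P} = r_N/r_P = (k₁·C_M^1.5)/(k₂·C_M^0.5) = (k₁/k₂)·C_M.
= (0.593×7.760^1.5) / (0.0486×7.760^0.5) = 12.82/0.1354 = 94.7.
Since the desired path is higher order in M, keeping C_M high (PFR or concentrated feed) favours N.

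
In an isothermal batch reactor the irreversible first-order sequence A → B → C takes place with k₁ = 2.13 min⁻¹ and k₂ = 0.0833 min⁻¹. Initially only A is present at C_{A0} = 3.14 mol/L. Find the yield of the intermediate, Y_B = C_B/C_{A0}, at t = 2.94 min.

0.813

Solving the coupled first-order balances gives C_B(t) = [k₁/(k₂−k₁)]·C_{A0}·(e^(−k₁t) − e^(−k₂t)).
e^(−k₁t) = e^(−2.13×2.94) = e^(−6.262) = 0.001907; e^(−k₂t) = e^(−0.2449) = 0.7828.
C_B = 2.13×3.14/(0.0833−2.13) × (0.001907−0.7828) = (-3.268)×(-0.7809) = 2.552 mol/L.
Y_B = C_B/C_{A0} = 2.552/3.14 = 0.813.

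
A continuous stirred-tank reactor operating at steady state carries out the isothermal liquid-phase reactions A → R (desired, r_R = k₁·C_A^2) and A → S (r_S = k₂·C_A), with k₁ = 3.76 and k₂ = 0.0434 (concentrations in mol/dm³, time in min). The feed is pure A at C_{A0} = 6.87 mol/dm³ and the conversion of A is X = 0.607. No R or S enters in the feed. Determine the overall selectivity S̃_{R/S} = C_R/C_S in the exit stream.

Exit C_A = C_{A0}(1−X) = 6.87×0.393 = 2.700 mol/dm³.
Rates in a CSTR are evaluated at the outlet concentration: r_R = 3.76×2.700^2 = 27.41, r_S = 0.0434×2.700 = 0.1172.
Overall selectivity = C_R/C_S = r_Rτ/(r_Sτ) = r_R/r_S = 234.

234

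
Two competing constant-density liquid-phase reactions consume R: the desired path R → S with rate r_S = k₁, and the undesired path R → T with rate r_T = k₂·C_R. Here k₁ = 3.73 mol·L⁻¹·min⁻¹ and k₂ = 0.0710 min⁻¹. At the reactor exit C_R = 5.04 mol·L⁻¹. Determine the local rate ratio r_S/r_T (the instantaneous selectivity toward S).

10.4

S_{S/T} = r_S/r_T = (k₁)/(k₂·C_R) = (k₁/k₂)·C_R⁻¹.
= (3.73) / (0.0710×5.040) = 3.730/0.3578 = 10.4.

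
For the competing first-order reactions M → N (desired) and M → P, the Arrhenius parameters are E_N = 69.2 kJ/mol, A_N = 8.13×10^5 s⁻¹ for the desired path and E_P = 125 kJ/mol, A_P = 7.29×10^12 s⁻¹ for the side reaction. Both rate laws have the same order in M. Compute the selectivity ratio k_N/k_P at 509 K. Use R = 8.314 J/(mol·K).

Since both paths have the same order in M, the concentration cancels and S_{N/P} = k_N/k_P = (A_N/A_P)·exp[(E_P−E_N)/(RT)].
(E_P−E_N)/(RT) = (125−69.2)×10³/(8.314×509) = 55800/4232 = 13.19.
k_N/k_P = (8.13×10^5/7.29×10^12)·exp(13.19) = 1.115×10^-7 × 5.327×10^5 = 0.0594.
Since E_N < E_P, lowering the temperature improves selectivity toward N.

0.0594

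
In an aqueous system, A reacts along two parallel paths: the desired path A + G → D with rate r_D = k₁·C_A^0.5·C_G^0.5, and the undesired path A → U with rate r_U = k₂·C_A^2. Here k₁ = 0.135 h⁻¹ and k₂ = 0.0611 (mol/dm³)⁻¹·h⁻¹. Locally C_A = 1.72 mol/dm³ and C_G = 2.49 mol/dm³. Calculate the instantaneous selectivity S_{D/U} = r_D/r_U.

1.55

S_{D/U} = r_D/r_U = (k₁·C_A^0.5·C_G^0.5)/(k₂·C_A^2) = (k₁/k₂)·C_A^-1.5·C_G^0.5.
= (0.135×1.720^0.5×2.490^0.5) / (0.0611×1.720^2) = 0.2794/0.1808 = 1.55.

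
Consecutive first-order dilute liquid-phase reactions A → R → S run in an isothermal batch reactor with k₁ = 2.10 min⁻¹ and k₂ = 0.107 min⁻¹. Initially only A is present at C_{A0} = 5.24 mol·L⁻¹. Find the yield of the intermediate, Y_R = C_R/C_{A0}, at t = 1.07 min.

0.828

For first-order series with pure A initially, C_R(t) = k₁C_{A0}/(k₂−k₁)·(e^(−k₁t) − e^(−k₂t)).
e^(−k₁t) = e^(−2.10×1.07) = e^(−2.247) = 0.1057; e^(−k₂t) = e^(−0.1145) = 0.8918.
C_R = 2.10×5.24/(0.107−2.10) × (0.1057−0.8918) = (-5.521)×(-0.7861) = 4.340 mol·L⁻¹.
Y_R = C_R/C_{A0} = 4.340/5.24 = 0.828.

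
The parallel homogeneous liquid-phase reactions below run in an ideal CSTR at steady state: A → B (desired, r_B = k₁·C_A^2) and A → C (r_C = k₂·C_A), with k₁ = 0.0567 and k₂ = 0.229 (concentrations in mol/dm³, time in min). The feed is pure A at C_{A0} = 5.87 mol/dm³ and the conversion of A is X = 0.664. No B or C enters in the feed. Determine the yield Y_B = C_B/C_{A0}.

Exit C_A = C_{A0}(1−X) = 5.87×0.336 = 1.972 mol/dm³.
In a CSTR the entire volume is at exit conditions, so r_B = 0.0567×1.972^2 = 0.2206 and r_C = 0.229×1.972 = 0.4517.
Fraction of consumed A going to B: r_B/(r_B+r_C) = 0.3281.
C_B = 0.3281·C_{A0}·X = 0.3281×5.87×0.664 = 1.28 mol/dm³; Y_B = C_B/C_{A0} = 0.218.

0.218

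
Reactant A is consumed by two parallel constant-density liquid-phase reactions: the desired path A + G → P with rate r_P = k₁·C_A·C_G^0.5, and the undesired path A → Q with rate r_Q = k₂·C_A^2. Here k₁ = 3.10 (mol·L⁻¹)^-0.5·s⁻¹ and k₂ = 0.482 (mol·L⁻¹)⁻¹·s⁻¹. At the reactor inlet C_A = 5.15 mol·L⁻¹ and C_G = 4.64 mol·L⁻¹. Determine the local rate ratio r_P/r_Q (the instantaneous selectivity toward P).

S_{P/Q} = r_P/r_Q = (k₁·C_A·C_G^0.5)/(k₂·C_A^2) = (k₁/k₂)·C_A⁻¹·C_G^0.5.
= (3.10×5.150×4.640^0.5) / (0.482×5.150^2) = 34.39/12.78 = 2.69.

2.69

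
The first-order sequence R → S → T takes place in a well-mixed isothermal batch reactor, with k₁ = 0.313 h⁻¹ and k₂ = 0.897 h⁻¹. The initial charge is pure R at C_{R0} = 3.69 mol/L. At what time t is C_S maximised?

For first-order series the maximum of C_S occurs at t_opt = ln(k₂/k₁)/(k₂−k₁).
= ln(0.897/0.313)/(0.897−0.313) = ln(2.866)/0.5840 = 1.053/0.5840 = 1.80 h.

1.80 h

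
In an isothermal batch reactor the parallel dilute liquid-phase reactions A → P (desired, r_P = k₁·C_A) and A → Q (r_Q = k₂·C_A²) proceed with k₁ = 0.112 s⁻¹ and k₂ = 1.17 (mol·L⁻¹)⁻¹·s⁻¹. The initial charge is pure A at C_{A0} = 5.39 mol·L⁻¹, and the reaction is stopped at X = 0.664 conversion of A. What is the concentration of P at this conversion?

0.101 mol·L⁻¹

C_A = C_{A0}(1−X) = 1.811 mol·L⁻¹.
Along a PFR/batch, dC_P/dC_A = −r_P/(r_P+r_Q) = −k₁/(k₁+k₂·C_A).
Integrating from C_{A0} to C_A: C_P = (0.112/1.17)·ln[(0.112+1.17·5.39)/(0.112+1.17·1.81)] = 0.09573·ln(6.418/2.231) = 0.1012 mol·L⁻¹.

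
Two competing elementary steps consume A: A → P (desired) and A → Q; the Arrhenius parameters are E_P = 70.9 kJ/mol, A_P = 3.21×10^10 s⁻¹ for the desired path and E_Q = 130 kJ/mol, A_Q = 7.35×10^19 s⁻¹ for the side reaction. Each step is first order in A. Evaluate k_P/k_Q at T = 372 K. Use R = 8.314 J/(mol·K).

0.0869

Since both paths have the same order in A, the concentration cancels and S_{P/Q} = k_P/k_Q = (A_P/A_Q)·exp[(E_Q−E_P)/(RT)].
(E_Q−E_P)/(RT) = (130−70.9)×10³/(8.314×372) = 59100/3093 = 19.11.
k_P/k_Q = (3.21×10^10/7.35×10^19)·exp(19.11) = 4.367×10^-10 × 1.990×10^8 = 0.0869.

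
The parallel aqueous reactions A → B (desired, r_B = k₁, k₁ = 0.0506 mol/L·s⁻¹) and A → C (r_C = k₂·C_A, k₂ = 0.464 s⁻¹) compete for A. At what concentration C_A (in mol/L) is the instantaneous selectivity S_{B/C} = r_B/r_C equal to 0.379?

S_{B/C} = (k₁/k₂)·C_A⁻¹ ⇒ C_A = (S·k₂/k₁)^(-1).
= (0.379×0.464/0.0506)^(-1) = (3.475)^(-1) = 0.288 mol/L.

0.288 mol/L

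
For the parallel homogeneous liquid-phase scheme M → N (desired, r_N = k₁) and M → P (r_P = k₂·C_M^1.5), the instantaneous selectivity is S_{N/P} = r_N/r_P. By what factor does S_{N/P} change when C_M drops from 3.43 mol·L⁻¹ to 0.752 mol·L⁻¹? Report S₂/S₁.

9.74

S_{N/P} = (k₁/k₂)·C_M^-1.5, so S₂/S₁ = (C_{M,2}/C_{M,1})^-1.5.
= (0.752/3.43)^(-1.5) = (0.2192)^(-1.5) = 9.74.
Selectivity toward N rises as C_M falls — low-concentration operation is favoured.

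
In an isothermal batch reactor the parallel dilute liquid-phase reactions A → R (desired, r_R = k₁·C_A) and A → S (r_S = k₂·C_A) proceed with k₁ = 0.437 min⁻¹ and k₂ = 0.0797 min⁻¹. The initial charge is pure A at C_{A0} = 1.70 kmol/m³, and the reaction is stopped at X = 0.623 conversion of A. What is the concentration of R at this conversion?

0.896 kmol/m³

C_A = C_{A0}(1−X) = 0.6409 kmol/m³.
Both paths are first order in A, so the instantaneous fraction to R is constant: dC_R/d(−C_A) = k₁/(k₁+k₂) = 0.8458.
C_R = 0.8458·(C_{A0}−C_A) = 0.8458×1.059 = 0.896 kmol/m³.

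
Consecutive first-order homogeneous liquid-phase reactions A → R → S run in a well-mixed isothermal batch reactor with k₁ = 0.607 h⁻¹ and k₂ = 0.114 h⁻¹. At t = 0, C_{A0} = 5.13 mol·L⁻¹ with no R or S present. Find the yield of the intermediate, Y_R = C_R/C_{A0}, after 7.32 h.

0.520

The intermediate concentration in a first-order A→B→C sequence is C_R = k₁C_{A0}(e^(−k₁t) − e^(−k₂t))/(k₂−k₁).
e^(−k₁t) = e^(−0.607×7.32) = e^(−4.443) = 0.01176; e^(−k₂t) = e^(−0.8345) = 0.4341.
C_R = 0.607×5.13/(0.114−0.607) × (0.01176−0.4341) = (-6.316)×(-0.4223) = 2.668 mol·L⁻¹.
Y_R = C_R/C_{A0} = 2.668/5.13 = 0.520.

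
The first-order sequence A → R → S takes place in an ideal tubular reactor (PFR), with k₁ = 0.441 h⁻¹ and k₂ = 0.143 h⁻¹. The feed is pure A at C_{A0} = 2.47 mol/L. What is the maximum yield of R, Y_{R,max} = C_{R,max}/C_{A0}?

0.583

At the optimum, C_{R,max}/C_{A0} = (k₁/k₂)^[k₂/(k₂−k₁)].
= (0.441/0.143)^(0.143/(0.143−0.441)) = (3.084)^(-0.4799) = 0.5825.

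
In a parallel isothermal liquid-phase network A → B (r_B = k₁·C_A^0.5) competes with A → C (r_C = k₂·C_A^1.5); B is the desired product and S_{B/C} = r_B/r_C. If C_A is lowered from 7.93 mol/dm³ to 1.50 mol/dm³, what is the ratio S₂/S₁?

5.29

S_{B/C} = (k₁/k₂)·C_A⁻¹, so S₂/S₁ = (C_{A,2}/C_{A,1})⁻¹.
= 7.93/1.50 = 5.29.
Selectivity toward B rises as C_A falls — low-concentration operation is favoured.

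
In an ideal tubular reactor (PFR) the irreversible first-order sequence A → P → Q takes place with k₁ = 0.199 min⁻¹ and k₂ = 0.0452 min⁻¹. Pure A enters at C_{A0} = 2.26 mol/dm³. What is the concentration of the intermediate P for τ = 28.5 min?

0.796 mol/dm³

Solving the coupled first-order balances gives C_P(τ) = [k₁/(k₂−k₁)]·C_{A0}·(e^(−k₁τ) − e^(−k₂τ)).
e^(−k₁τ) = e^(−0.199×28.5) = e^(−5.671) = 0.003443; e^(−k₂τ) = e^(−1.288) = 0.2758.
C_P = 0.199×2.26/(0.0452−0.199) × (0.003443−0.2758) = (-2.924)×(-0.2723) = 0.7963 mol/dm³.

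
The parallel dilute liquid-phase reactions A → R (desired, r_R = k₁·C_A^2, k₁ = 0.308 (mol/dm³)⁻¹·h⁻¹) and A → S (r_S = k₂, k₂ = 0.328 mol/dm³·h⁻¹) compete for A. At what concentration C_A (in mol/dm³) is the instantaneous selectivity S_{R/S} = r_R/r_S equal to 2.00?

S_{R/S} = (k₁/k₂)·C_A^2 ⇒ C_A = (S·k₂/k₁)^(0.5).
= (2.00×0.328/0.308)^(0.5) = (2.130)^(0.5) = 1.46 mol/dm³.

1.46 mol/dm³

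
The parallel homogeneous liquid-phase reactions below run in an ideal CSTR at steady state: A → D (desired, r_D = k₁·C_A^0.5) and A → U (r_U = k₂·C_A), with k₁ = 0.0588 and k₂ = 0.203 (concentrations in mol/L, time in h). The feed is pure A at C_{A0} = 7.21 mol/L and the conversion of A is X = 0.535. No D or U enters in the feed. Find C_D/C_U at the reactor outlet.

0.158

Exit C_A = C_{A0}(1−X) = 7.21×0.465 = 3.353 mol/L.
Rates in a CSTR are evaluated at the outlet concentration: r_D = 0.0588×3.353^0.5 = 0.1077, r_U = 0.203×3.353 = 0.6806.
Overall selectivity = C_D/C_U = r_Dτ/(r_Uτ) = r_D/r_U = 0.158.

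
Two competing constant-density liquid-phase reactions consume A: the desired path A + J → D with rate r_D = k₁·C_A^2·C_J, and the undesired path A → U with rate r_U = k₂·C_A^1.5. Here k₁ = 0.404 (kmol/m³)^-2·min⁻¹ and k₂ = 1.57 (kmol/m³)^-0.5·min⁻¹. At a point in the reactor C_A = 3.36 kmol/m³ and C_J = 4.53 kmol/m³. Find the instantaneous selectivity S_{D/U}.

S_{D/U} = r_D/r_U = (k₁·C_A^2·C_J)/(k₂·C_A^1.5) = (k₁/k₂)·C_A^0.5·C_J.
= (0.404×3.360^2×4.530) / (1.57×3.360^1.5) = 20.66/9.670 = 2.14.
Since the desired path is higher order in A, keeping C_A high (PFR or concentrated feed) favours D.

2.14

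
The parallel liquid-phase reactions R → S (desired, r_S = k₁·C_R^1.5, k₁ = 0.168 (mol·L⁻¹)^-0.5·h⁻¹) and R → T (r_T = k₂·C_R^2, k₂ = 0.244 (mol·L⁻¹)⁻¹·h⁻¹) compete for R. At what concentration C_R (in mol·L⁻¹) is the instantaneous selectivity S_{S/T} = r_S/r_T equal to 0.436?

2.49 mol·L⁻¹

S_{S/T} = (k₁/k₂)·C_R^-0.5 ⇒ C_R = (S·k₂/k₁)^(-2).
= (0.436×0.244/0.168)^(-2) = (0.6332)^(-2) = 2.49 mol·L⁻¹.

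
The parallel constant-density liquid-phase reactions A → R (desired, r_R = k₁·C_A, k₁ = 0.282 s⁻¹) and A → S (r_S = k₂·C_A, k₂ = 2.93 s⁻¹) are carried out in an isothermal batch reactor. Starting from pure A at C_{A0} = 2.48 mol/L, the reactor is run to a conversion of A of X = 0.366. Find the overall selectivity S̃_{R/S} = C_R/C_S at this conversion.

C_A = C_{A0}(1−X) = 1.572 mol/L.
Both paths are first order in A, so the instantaneous fraction to R is constant: dC_R/d(−C_A) = k₁/(k₁+k₂) = 0.08780.
C_R = 0.08780·(C_{A0}−C_A) = 0.08780×0.9077 = 0.0797 mol/L.
C_S = (C_{A0}−C_A)−C_R = 0.8280 mol/L; S̃_{R/S} = 0.07969/0.8280 = 0.0962.

0.0962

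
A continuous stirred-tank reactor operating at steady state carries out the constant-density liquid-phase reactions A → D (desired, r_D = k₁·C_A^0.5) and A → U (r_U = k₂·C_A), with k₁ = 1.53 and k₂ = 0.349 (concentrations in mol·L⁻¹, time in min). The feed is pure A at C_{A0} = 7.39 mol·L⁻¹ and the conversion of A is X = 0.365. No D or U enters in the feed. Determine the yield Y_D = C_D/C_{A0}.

Exit C_A = C_{A0}(1−X) = 7.39×0.635 = 4.693 mol·L⁻¹.
A CSTR operates uniformly at the exit composition, giving r_D = 3.314 and r_U = 1.638 (each k·C_A^n at C_A = 4.693).
Fraction of consumed A going to D: r_D/(r_D+r_U) = 0.6693.
C_D = 0.6693·C_{A0}·X = 0.6693×7.39×0.365 = 1.81 mol·L⁻¹; Y_D = C_D/C_{A0} = 0.244.

0.244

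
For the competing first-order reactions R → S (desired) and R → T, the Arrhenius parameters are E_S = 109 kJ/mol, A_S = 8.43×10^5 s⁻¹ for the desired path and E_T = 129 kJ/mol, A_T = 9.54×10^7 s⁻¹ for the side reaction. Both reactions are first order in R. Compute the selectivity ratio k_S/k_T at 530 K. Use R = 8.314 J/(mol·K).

With equal orders, S_{S/T} = k_S/k_T = (A_S/A_T)·exp[(E_T−E_S)/(RT)].
(E_T−E_S)/(RT) = (129−109)×10³/(8.314×530) = 20000/4406 = 4.539.
k_S/k_T = (8.43×10^5/9.54×10^7)·exp(4.539) = 0.008836 × 93.58 = 0.827.

0.827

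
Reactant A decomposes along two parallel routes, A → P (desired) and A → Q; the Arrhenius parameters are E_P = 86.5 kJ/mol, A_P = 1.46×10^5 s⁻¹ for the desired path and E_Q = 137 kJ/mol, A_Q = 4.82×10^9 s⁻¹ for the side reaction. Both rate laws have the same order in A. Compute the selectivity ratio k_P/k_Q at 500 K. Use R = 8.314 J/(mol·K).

5.72

k_P/k_Q = (A_P/A_Q)·exp[−(E_P−E_Q)/(RT)] = (A_P/A_Q)·exp[(E_Q−E_P)/(RT)].
(E_Q−E_P)/(RT) = (137−86.5)×10³/(8.314×500) = 50500/4157 = 12.15.
k_P/k_Q = (1.46×10^5/4.82×10^9)·exp(12.15) = 3.029×10^-5 × 1.888×10^5 = 5.72.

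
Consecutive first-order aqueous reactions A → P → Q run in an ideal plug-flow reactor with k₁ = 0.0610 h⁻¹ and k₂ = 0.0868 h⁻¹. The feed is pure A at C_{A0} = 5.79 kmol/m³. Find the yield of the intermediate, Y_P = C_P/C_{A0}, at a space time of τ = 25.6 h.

0.240

For first-order series with pure A initially, C_P(τ) = k₁C_{A0}/(k₂−k₁)·(e^(−k₁τ) − e^(−k₂τ)).
e^(−k₁τ) = e^(−0.0610×25.6) = e^(−1.562) = 0.2098; e^(−k₂τ) = e^(−2.222) = 0.1084.
C_P = 0.0610×5.79/(0.0868−0.0610) × (0.2098−0.1084) = 13.69×0.1014 = 1.388 kmol/m³.
Y_P = C_P/C_{A0} = 1.388/5.79 = 0.240.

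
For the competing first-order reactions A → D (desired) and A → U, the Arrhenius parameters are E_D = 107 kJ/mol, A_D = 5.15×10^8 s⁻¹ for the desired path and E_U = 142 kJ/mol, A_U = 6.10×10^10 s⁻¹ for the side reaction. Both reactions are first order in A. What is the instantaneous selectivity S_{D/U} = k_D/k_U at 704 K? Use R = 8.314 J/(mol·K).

3.34

With equal orders, S_{D/U} = k_D/k_U = (A_D/A_U)·exp[(E_U−E_D)/(RT)].
(E_U−E_D)/(RT) = (142−107)×10³/(8.314×704) = 35000/5853 = 5.980.
k_D/k_U = (5.15×10^8/6.10×10^10)·exp(5.980) = 0.008443 × 395.4 = 3.34.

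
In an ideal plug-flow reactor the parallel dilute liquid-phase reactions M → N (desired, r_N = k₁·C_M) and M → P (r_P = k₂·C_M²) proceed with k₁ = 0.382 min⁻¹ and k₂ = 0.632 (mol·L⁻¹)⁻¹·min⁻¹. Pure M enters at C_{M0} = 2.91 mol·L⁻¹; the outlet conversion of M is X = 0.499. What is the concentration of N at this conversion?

0.322 mol·L⁻¹

C_M = C_{M0}(1−X) = 1.458 mol·L⁻¹.
Along a PFR/batch, dC_N/dC_M = −r_N/(r_N+r_P) = −k₁/(k₁+k₂·C_M).
Integrating from C_{M0} to C_M: C_N = (0.382/0.632)·ln[(0.382+0.632·2.91)/(0.382+0.632·1.46)] = 0.6044·ln(2.221/1.303) = 0.3222 mol·L⁻¹.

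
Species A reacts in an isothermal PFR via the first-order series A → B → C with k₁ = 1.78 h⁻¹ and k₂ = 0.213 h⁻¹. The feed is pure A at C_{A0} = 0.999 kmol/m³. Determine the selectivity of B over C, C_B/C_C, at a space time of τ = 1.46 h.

Solving the coupled first-order balances gives C_B(τ) = [k₁/(k₂−k₁)]·C_{A0}·(e^(−k₁τ) − e^(−k₂τ)).
e^(−k₁τ) = e^(−1.78×1.46) = e^(−2.599) = 0.07436; e^(−k₂τ) = e^(−0.3110) = 0.7327.
C_B = 1.78×0.999/(0.213−1.78) × (0.07436−0.7327) = (-1.135)×(-0.6584) = 0.7471 kmol/m³.
C_A = C_{A0}e^(−k₁τ) = 0.07429 kmol/m³, so C_C = C_{A0}−C_A−C_B = 0.1776 kmol/m³; C_B/C_C = 4.21.

4.21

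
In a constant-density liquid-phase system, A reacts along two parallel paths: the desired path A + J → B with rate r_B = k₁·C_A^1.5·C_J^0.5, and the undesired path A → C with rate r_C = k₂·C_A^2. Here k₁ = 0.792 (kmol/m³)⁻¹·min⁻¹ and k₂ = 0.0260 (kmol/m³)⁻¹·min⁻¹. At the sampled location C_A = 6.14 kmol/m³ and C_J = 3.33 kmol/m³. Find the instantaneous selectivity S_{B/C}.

S_{B/C} = r_B/r_C = (k₁·C_A^1.5·C_J^0.5)/(k₂·C_A^2) = (k₁/k₂)·C_A^-0.5·C_J^0.5.
= (0.792×6.140^1.5×3.330^0.5) / (0.0260×6.140^2) = 21.99/0.9802 = 22.4.
The undesired path is higher order in A, so low C_A (CSTR or dilute feed) favours B.

22.4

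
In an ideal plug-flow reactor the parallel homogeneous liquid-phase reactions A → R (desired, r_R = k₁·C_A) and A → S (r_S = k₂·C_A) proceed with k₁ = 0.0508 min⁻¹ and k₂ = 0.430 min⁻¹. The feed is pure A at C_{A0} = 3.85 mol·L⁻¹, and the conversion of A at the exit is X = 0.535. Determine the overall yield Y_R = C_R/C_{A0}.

0.0565

C_A = C_{A0}(1−X) = 1.790 mol·L⁻¹.
Both paths are first order in A, so the instantaneous fraction to R is constant: dC_R/d(−C_A) = k₁/(k₁+k₂) = 0.1057.
C_R = 0.1057·(C_{A0}−C_A) = 0.1057×2.060 = 0.218 mol·L⁻¹.
Y_R = C_R/C_{A0} = 0.2176/3.85 = 0.0565.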